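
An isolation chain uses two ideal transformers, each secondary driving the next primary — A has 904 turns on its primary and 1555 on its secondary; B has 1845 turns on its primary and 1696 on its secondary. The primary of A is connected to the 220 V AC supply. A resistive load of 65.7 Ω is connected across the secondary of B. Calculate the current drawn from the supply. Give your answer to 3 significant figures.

After A: V = 220.00 × 1555/904 = 378.43 V.
After B: V = 378.43 × 1696/1845 = 347.87 V.
I_load = 347.87/65.7 = 5.2948 A, so P_out = 347.87 × 5.2948 = 1841.9 W.
All ideal ⇒ P_in = P_out, so I_supply = 1841.9/220 = 8.37 A.

I_supply ≈ 8.37 A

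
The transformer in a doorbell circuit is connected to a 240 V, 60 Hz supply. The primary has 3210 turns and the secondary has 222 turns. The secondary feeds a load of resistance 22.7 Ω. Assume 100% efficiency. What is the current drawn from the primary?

V_s = V_p × N_s/N_p = 240 × 222/3210 = 16.598 V.
I_s = V_s/R = 16.598/22.7 = 0.73120 A.
For an ideal transformer I_p N_p = I_s N_s, so I_p = 0.73120 × 222/3210 = 0.0506 A.

I_p ≈ 0.0506 A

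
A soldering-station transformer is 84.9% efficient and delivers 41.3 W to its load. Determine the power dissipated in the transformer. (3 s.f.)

P_in = P_out/η = 41.3/0.849 = 48.6455 W.
P_loss = P_in − P_out = 48.6455 − 41.3 = 7.35 W.

P_loss ≈ 7.35 W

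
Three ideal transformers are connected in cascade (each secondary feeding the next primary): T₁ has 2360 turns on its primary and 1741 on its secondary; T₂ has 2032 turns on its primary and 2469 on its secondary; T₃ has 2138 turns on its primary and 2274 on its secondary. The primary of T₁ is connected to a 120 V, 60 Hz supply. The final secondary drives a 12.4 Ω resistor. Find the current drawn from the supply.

After T₁: V = 120.00 × 1741/2360 = 88.525 V.
After T₂: V = 88.525 × 2469/2032 = 107.56 V.
After T₃: V = 107.56 × 2274/2138 = 114.41 V.
I_load = 114.41/12.4 = 9.2263 A, so P_out = 114.41 × 9.2263 = 1055.5 W.
All ideal ⇒ P_in = P_out, so I_supply = 1055.5/120 = 8.80 A.

I_supply ≈ 8.80 A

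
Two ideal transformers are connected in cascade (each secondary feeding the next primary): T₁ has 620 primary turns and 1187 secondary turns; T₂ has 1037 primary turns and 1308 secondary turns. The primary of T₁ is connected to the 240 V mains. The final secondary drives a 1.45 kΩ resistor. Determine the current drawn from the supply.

I_supply ≈ 0.965 A

After T₁: V = 240.00 × 1187/620 = 459.48 V.
After T₂: V = 459.48 × 1308/1037 = 579.56 V.
I_load = 579.56/1450 = 0.39970 A, so P_out = 579.56 × 0.39970 = 231.65 W.
All ideal ⇒ P_in = P_out, so I_supply = 231.65/240 = 0.965 A.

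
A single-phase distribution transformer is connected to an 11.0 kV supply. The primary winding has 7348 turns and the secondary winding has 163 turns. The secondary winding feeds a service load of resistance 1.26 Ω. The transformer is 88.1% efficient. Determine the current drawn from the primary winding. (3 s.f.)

I_p ≈ 4.88 A

V_s = 11000 × 163/7348 = 244.01 V.
I_s = V_s/R = 244.01/1.26 = 193.66 A.
P_out = V_s I_s = 244.01 × 193.66 = 47255 W.
P_in = P_out/η = 47255/0.881 = 53638 W.
I_p = P_in/V_p = 53638/11000 = 4.88 A.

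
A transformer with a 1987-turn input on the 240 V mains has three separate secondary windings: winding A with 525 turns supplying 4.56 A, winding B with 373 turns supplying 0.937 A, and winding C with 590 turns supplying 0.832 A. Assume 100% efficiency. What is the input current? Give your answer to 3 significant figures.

V_A = 240 × 525/1987 = 63.412 V; V_B = 240 × 373/1987 = 45.053 V; V_C = 240 × 590/1987 = 71.263 V.
P_out = V_A I_A + V_B I_B + V_C I_C = 63.412×4.56 + 45.053×0.937 + 71.263×0.832 = 289.16 + 42.215 + 59.291 = 390.67 W.
Ideal ⇒ P_in = P_out, so I_in = P_out/V_in = 390.67/240 = 1.63 A.

I_in ≈ 1.63 A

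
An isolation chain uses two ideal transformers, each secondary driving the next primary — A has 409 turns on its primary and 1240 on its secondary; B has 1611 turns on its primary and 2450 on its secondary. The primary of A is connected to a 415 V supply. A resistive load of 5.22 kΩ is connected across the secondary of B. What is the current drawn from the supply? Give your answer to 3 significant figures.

After A: V = 415.00 × 1240/409 = 1258.2 V.
After B: V = 1258.2 × 2450/1611 = 1913.4 V.
I_load = 1913.4/5220 = 0.36656 A, so P_out = 1913.4 × 0.36656 = 701.40 W.
All ideal ⇒ P_in = P_out, so I_supply = 701.40/415 = 1.69 A.

I_supply ≈ 1.69 A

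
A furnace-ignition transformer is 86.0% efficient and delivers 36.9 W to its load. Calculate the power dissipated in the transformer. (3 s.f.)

P_loss ≈ 6.01 W

P_in = P_out/η = 36.9/0.860 = 42.9070 W.
P_loss = P_in − P_out = 42.9070 − 36.9 = 6.01 W.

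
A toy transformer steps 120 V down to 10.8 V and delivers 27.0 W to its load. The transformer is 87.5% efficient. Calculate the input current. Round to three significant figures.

I_in ≈ 0.257 A

P_in = P_out/η = 27.0/0.875 = 30.857 W.
I_in = P_in/V_in = 30.857/120 = 0.257 A.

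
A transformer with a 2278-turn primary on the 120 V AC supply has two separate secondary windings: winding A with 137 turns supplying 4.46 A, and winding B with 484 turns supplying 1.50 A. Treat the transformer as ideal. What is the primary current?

V_A = 120 × 137/2278 = 7.2169 V; V_B = 120 × 484/2278 = 25.496 V.
P_out = V_A I_A + V_B I_B = 7.2169×4.46 + 25.496×1.50 = 32.187 + 38.244 = 70.431 W.
Ideal ⇒ P_in = P_out, so I_p = P_out/V_p = 70.431/120 = 0.587 A.

I_p ≈ 0.587 A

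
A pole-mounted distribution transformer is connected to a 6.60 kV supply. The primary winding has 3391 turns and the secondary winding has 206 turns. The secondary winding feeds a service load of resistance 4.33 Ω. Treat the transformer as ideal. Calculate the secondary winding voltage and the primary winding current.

V_s ≈ 401 V, I_p ≈ 5.63 A

V_s = V_p × N_s/N_p = 6600 × 206/3391 = 400.94 V.
I_s = V_s/R = 400.94/4.33 = 92.597 A.
I_p = I_s × N_s/N_p = 92.597 × 206/3391 = 5.63 A.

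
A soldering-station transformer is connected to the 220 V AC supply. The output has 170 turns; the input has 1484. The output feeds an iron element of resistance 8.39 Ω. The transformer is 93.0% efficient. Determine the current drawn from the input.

V_out = 220 × 170/1484 = 25.202 V.
I_out = V_out/R = 25.202/8.39 = 3.0038 A.
P_out = V_out I_out = 25.202 × 3.0038 = 75.703 W.
P_in = P_out/η = 75.703/0.930 = 81.401 W.
I_in = P_in/V_in = 81.401/220 = 0.370 A.

I_in ≈ 0.370 A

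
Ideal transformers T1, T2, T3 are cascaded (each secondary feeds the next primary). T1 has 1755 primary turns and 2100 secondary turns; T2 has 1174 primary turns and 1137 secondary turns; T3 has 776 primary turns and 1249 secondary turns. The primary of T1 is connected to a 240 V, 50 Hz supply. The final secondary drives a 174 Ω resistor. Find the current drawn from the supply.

I_supply ≈ 4.80 A

Secondary of T1: V = 240.00 × 2100/1755 = 287.18 V.
Secondary of T2: V = 287.18 × 1137/1174 = 278.13 V.
Secondary of T3: V = 278.13 × 1249/776 = 447.66 V.
I_load = 447.66/174 = 2.5727 A, so P_out = 447.66 × 2.5727 = 1151.7 W.
All ideal ⇒ P_in = P_out, so I_supply = 1151.7/240 = 4.80 A.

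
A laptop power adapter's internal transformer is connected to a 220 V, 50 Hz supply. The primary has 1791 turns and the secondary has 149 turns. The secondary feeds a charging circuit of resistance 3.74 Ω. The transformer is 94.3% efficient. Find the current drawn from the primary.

I_p ≈ 0.432 A

V_s = 220 × 149/1791 = 18.303 V.
I_s = V_s/R = 18.303/3.74 = 4.8937 A.
P_out = V_s I_s = 18.303 × 4.8937 = 89.568 W.
P_in = P_out/η = 89.568/0.943 = 94.982 W.
I_p = P_in/V_p = 94.982/220 = 0.432 A.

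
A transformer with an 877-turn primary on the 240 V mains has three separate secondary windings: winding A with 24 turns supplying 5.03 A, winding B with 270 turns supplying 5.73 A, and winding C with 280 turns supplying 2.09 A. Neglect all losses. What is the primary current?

V_A = 240 × 24/877 = 6.5678 V; V_B = 240 × 270/877 = 73.888 V; V_C = 240 × 280/877 = 76.625 V.
P_out = V_A I_A + V_B I_B + V_C I_C = 6.5678×5.03 + 73.888×5.73 + 76.625×2.09 = 33.036 + 423.38 + 160.15 = 616.56 W.
Ideal ⇒ P_in = P_out, so I_p = P_out/V_p = 616.56/240 = 2.57 A.

I_p ≈ 2.57 A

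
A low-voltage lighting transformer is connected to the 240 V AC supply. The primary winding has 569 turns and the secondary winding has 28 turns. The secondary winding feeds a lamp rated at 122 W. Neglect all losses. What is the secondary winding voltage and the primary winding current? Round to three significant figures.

V_s = V_p × N_s/N_p = 240 × 28/569 = 11.810 V.
I_s = P/V_s = 122/11.810 = 10.330 A.
I_p = I_s × N_s/N_p = 10.330 × 28/569 = 0.508 A.

V_s ≈ 11.8 V, I_p ≈ 0.508 A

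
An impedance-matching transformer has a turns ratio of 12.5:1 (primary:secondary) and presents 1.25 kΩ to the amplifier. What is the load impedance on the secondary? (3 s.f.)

Z_s = Z_p/(N_p/N_s)² = 1250/12.5² = 8.00 Ω.

Z_s ≈ 8.00 Ω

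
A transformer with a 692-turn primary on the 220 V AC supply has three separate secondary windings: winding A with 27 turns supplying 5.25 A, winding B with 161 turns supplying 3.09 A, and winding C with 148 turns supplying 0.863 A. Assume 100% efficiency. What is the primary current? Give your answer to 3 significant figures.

I_p ≈ 1.11 A

V_A = 220 × 27/692 = 8.5838 V; V_B = 220 × 161/692 = 51.185 V; V_C = 220 × 148/692 = 47.052 V.
P_out = V_A I_A + V_B I_B + V_C I_C = 8.5838×5.25 + 51.185×3.09 + 47.052×0.863 = 45.065 + 158.16 + 40.606 = 243.83 W.
Ideal ⇒ P_in = P_out, so I_p = P_out/V_p = 243.83/220 = 1.11 A.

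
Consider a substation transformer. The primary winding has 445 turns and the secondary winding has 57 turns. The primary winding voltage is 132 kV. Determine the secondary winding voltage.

V_s/V_p = N_s/N_p, so V_s = 132000 × 57/445 = 16900 V.

V_s ≈ 16900 V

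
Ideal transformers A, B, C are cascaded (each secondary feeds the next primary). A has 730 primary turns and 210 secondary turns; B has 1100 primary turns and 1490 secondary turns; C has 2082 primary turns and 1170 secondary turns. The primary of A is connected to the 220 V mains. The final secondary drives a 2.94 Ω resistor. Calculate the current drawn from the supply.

Secondary of A: V = 220.00 × 210/730 = 63.288 V.
Secondary of B: V = 63.288 × 1490/1100 = 85.726 V.
Secondary of C: V = 85.726 × 1170/2082 = 48.175 V.
I_load = 48.175/2.94 = 16.386 A, so P_out = 48.175 × 16.386 = 789.38 W.
All ideal ⇒ P_in = P_out, so I_supply = 789.38/220 = 3.59 A.

I_supply ≈ 3.59 A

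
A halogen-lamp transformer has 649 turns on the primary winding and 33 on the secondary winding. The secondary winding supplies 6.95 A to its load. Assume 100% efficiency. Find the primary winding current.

For an ideal transformer I_p/I_s = N_s/N_p, so I_p = 6.95 × 33/649 = 0.353 A.

I_p ≈ 0.353 A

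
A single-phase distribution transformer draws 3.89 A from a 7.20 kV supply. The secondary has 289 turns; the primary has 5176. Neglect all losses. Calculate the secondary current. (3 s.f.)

I_s ≈ 69.7 A

I_s/I_p = N_p/N_s, so I_s = 3.89 × 5176/289 = 69.7 A.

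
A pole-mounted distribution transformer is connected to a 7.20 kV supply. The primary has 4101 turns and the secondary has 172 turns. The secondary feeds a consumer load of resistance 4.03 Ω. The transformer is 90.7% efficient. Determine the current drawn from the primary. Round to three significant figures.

V_s = 7200 × 172/4101 = 301.98 V.
I_s = V_s/R = 301.98/4.03 = 74.932 A.
P_out = V_s I_s = 301.98 × 74.932 = 22628 W.
P_in = P_out/η = 22628/0.907 = 24948 W.
I_p = P_in/V_p = 24948/7200 = 3.46 A.

I_p ≈ 3.46 A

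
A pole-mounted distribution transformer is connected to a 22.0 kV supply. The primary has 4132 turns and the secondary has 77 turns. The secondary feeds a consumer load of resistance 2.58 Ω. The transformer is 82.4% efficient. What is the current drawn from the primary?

I_p ≈ 3.59 A

V_s = 22000 × 77/4132 = 409.97 V.
I_s = V_s/R = 409.97/2.58 = 158.90 A.
P_out = V_s I_s = 409.97 × 158.90 = 65146 W.
P_in = P_out/η = 65146/0.824 = 79060 W.
I_p = P_in/V_p = 79060/22000 = 3.59 A.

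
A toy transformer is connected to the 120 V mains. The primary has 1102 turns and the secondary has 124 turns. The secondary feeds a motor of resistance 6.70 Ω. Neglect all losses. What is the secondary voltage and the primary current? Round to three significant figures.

V_s ≈ 13.5 V, I_p ≈ 0.227 A

V_s = V_p × N_s/N_p = 120 × 124/1102 = 13.503 V.
I_s = V_s/R = 13.503/6.70 = 2.0153 A.
I_p = I_s × N_s/N_p = 2.0153 × 124/1102 = 0.227 A.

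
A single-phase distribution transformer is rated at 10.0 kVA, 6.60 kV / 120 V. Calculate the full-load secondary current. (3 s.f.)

I_s ≈ 83.3 A

I_s = S/V_s = 10000/120 = 83.3 A.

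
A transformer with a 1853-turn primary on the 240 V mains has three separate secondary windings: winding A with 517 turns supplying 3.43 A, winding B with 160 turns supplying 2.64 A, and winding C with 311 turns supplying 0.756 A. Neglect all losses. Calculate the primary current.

I_p ≈ 1.31 A

V_A = 240 × 517/1853 = 66.962 V; V_B = 240 × 160/1853 = 20.723 V; V_C = 240 × 311/1853 = 40.281 V.
P_out = V_A I_A + V_B I_B + V_C I_C = 66.962×3.43 + 20.723×2.64 + 40.281×0.756 = 229.68 + 54.709 + 30.452 = 314.84 W.
Ideal ⇒ P_in = P_out, so I_p = P_out/V_p = 314.84/240 = 1.31 A.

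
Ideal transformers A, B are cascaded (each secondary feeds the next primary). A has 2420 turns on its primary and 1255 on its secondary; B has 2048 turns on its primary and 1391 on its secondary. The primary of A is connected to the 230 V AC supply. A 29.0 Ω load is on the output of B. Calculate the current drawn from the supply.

Secondary of A: V = 230.00 × 1255/2420 = 119.28 V.
Secondary of B: V = 119.28 × 1391/2048 = 81.013 V.
I_load = 81.013/29.0 = 2.7935 A, so P_out = 81.013 × 2.7935 = 226.31 W.
All ideal ⇒ P_in = P_out, so I_supply = 226.31/230 = 0.984 A.

I_supply ≈ 0.984 A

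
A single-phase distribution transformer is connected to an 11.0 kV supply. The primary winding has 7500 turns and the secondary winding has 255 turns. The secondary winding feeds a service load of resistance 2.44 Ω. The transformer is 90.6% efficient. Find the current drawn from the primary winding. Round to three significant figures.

V_s = 11000 × 255/7500 = 374.00 V.
I_s = V_s/R = 374.00/2.44 = 153.28 A.
P_out = V_s I_s = 374.00 × 153.28 = 57326 W.
P_in = P_out/η = 57326/0.906 = 63274 W.
I_p = P_in/V_p = 63274/11000 = 5.75 A.

I_p ≈ 5.75 A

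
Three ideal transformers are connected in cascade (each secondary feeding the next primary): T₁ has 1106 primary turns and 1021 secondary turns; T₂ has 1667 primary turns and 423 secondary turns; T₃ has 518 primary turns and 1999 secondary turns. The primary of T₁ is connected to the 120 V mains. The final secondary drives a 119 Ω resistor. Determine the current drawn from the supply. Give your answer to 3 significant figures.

I_supply ≈ 0.824 A

After T₁: V = 120.00 × 1021/1106 = 110.78 V.
After T₂: V = 110.78 × 423/1667 = 28.110 V.
After T₃: V = 28.110 × 1999/518 = 108.48 V.
I_load = 108.48/119 = 0.91158 A, so P_out = 108.48 × 0.91158 = 98.885 W.
All ideal ⇒ P_in = P_out, so I_supply = 98.885/120 = 0.824 A.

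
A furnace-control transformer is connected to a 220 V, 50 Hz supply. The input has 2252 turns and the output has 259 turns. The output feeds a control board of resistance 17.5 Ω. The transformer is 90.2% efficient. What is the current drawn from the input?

I_in ≈ 0.184 A

V_out = 220 × 259/2252 = 25.302 V.
I_out = V_out/R = 25.302/17.5 = 1.4458 A.
P_out = V_out I_out = 25.302 × 1.4458 = 36.582 W.
P_in = P_out/η = 36.582/0.902 = 40.557 W.
I_in = P_in/V_in = 40.557/220 = 0.184 A.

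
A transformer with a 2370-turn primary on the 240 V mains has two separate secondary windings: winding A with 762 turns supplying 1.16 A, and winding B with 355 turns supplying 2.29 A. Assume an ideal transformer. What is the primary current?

I_p ≈ 0.716 A

V_A = 240 × 762/2370 = 77.165 V; V_B = 240 × 355/2370 = 35.949 V.
P_out = V_A I_A + V_B I_B = 77.165×1.16 + 35.949×2.29 = 89.511 + 82.324 = 171.83 W.
Ideal ⇒ P_in = P_out, so I_p = P_out/V_p = 171.83/240 = 0.716 A.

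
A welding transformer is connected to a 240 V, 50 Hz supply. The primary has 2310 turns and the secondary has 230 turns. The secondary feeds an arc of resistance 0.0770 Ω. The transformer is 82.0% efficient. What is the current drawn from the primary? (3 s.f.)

I_p ≈ 37.7 A

V_s = 240 × 230/2310 = 23.896 V.
I_s = V_s/R = 23.896/0.0770 = 310.34 A.
P_out = V_s I_s = 23.896 × 310.34 = 7415.9 W.
P_in = P_out/η = 7415.9/0.820 = 9043.8 W.
I_p = P_in/V_p = 9043.8/240 = 37.7 A.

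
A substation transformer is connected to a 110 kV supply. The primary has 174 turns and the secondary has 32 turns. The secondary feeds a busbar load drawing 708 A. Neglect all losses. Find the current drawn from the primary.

I_p ≈ 130 A

For an ideal transformer I_p N_p = I_s N_s, so I_p = 708 × 32/174 = 130 A.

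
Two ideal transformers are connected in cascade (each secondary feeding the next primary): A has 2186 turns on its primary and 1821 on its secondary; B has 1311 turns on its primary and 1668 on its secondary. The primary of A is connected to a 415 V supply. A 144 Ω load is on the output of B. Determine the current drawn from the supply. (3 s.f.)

Secondary of A: V = 415.00 × 1821/2186 = 345.71 V.
Secondary of B: V = 345.71 × 1668/1311 = 439.85 V.
I_load = 439.85/144 = 3.0545 A, so P_out = 439.85 × 3.0545 = 1343.5 W.
All ideal ⇒ P_in = P_out, so I_supply = 1343.5/415 = 3.24 A.

I_supply ≈ 3.24 A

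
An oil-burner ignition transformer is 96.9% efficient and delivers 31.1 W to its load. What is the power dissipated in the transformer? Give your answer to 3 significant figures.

P_loss ≈ 0.995 W

P_in = P_out/η = 31.1/0.969 = 32.0949 W.
P_loss = P_in − P_out = 32.0949 − 31.1 = 0.995 W.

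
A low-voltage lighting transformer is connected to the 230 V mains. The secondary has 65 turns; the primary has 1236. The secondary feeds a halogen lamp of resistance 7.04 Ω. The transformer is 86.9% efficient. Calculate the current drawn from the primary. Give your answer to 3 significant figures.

V_s = 230 × 65/1236 = 12.095 V.
I_s = V_s/R = 12.095/7.04 = 1.7181 A.
P_out = V_s I_s = 12.095 × 1.7181 = 20.781 W.
P_in = P_out/η = 20.781/0.869 = 23.914 W.
I_p = P_in/V_p = 23.914/230 = 0.104 A.

I_p ≈ 0.104 A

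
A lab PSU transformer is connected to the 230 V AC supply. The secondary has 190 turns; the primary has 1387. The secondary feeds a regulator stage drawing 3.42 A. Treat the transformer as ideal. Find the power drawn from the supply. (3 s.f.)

I_p = I_s × N_s/N_p = 3.42 × 190/1387 = 0.46849 A.
P = V_p I_p = 230 × 0.46849 = 108 W.

P ≈ 108 W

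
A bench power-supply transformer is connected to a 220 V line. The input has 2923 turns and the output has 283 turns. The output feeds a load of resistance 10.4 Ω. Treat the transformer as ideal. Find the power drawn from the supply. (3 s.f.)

P ≈ 43.6 W

V_out = V_in × N_out/N_in = 220 × 283/2923 = 21.300 V.
I_out = V_out/R = 21.300/10.4 = 2.0481 A.
I_in = I_out × N_out/N_in = 2.0481 × 283/2923 = 0.19829 A.
P = V_in I_in = 220 × 0.19829 = 43.6 W.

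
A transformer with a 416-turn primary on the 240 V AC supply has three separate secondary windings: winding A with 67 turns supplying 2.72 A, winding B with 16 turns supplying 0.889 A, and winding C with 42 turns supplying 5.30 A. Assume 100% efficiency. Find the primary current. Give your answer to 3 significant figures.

I_p ≈ 1.01 A

V_A = 240 × 67/416 = 38.654 V; V_B = 240 × 16/416 = 9.2308 V; V_C = 240 × 42/416 = 24.231 V.
P_out = V_A I_A + V_B I_B + V_C I_C = 38.654×2.72 + 9.2308×0.889 + 24.231×5.30 = 105.14 + 8.2062 + 128.42 = 241.77 W.
Ideal ⇒ P_in = P_out, so I_p = P_out/V_p = 241.77/240 = 1.01 A.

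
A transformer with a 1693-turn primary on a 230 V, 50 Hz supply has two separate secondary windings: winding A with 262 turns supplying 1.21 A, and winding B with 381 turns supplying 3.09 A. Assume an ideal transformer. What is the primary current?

V_A = 230 × 262/1693 = 35.594 V; V_B = 230 × 381/1693 = 51.760 V.
P_out = V_A I_A + V_B I_B = 35.594×1.21 + 51.760×3.09 = 43.068 + 159.94 = 203.01 W.
Ideal ⇒ P_in = P_out, so I_p = P_out/V_p = 203.01/230 = 0.883 A.

I_p ≈ 0.883 A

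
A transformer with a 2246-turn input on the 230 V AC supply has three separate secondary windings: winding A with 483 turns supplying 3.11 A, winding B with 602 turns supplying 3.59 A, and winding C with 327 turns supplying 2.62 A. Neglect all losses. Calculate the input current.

I_in ≈ 2.01 A

V_A = 230 × 483/2246 = 49.461 V; V_B = 230 × 602/2246 = 61.647 V; V_C = 230 × 327/2246 = 33.486 V.
P_out = V_A I_A + V_B I_B + V_C I_C = 49.461×3.11 + 61.647×3.59 + 33.486×2.62 = 153.82 + 221.31 + 87.734 = 462.87 W.
Ideal ⇒ P_in = P_out, so I_in = P_out/V_in = 462.87/230 = 2.01 A.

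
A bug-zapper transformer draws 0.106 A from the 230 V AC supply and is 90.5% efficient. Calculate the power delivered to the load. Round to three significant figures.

P_in = V_p I_p = 230 × 0.106 = 24.380 W.
P_out = η P_in = 0.905 × 24.380 = 22.1 W.

P_out ≈ 22.1 W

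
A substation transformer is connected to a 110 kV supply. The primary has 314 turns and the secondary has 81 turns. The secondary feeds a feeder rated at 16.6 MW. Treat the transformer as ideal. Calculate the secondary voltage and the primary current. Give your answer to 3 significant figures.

V_s = V_p × N_s/N_p = 110000 × 81/314 = 28376 V.
I_s = P/V_s = 1.66×10^7/28376 = 585.01 A.
I_p = I_s × N_s/N_p = 585.01 × 81/314 = 151 A.

V_s ≈ 28400 V, I_p ≈ 151 A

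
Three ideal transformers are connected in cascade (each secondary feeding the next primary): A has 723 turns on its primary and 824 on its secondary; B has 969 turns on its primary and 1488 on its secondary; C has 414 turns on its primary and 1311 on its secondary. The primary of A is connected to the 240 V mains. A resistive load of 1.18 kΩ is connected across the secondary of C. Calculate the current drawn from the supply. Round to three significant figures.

I_supply ≈ 6.25 A

After A: V = 240.00 × 824/723 = 273.53 V.
After B: V = 273.53 × 1488/969 = 420.03 V.
After C: V = 420.03 × 1311/414 = 1330.1 V.
I_load = 1330.1/1180 = 1.1272 A, so P_out = 1330.1 × 1.1272 = 1499.3 W.
All ideal ⇒ P_in = P_out, so I_supply = 1499.3/240 = 6.25 A.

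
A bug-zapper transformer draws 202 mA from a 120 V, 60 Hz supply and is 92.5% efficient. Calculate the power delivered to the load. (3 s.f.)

P_in = V_p I_p = 120 × 0.202 = 24.240 W.
P_out = η P_in = 0.925 × 24.240 = 22.4 W.

P_out ≈ 22.4 W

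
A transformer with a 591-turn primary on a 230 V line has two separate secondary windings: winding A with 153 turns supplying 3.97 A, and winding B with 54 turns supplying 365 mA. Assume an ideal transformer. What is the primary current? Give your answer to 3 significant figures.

V_A = 230 × 153/591 = 59.543 V; V_B = 230 × 54/591 = 21.015 V.
P_out = V_A I_A + V_B I_B = 59.543×3.97 + 21.015×0.365 = 236.39 + 7.6706 = 244.06 W.
Ideal ⇒ P_in = P_out, so I_p = P_out/V_p = 244.06/230 = 1.06 A.

I_p ≈ 1.06 A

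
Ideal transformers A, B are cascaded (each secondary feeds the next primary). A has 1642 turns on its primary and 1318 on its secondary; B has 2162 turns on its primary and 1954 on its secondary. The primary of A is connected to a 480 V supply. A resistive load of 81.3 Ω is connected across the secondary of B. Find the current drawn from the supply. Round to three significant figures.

I_supply ≈ 3.11 A

After A: V = 480.00 × 1318/1642 = 385.29 V.
After B: V = 385.29 × 1954/2162 = 348.22 V.
I_load = 348.22/81.3 = 4.2831 A, so P_out = 348.22 × 4.2831 = 1491.5 W.
All ideal ⇒ P_in = P_out, so I_supply = 1491.5/480 = 3.11 A.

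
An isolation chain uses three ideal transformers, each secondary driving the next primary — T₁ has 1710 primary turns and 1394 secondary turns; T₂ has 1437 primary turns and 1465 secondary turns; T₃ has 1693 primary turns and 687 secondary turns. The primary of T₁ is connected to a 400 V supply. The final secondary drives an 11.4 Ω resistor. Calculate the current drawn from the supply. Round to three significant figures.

After T₁: V = 400.00 × 1394/1710 = 326.08 V.
After T₂: V = 326.08 × 1465/1437 = 332.44 V.
After T₃: V = 332.44 × 687/1693 = 134.90 V.
I_load = 134.90/11.4 = 11.833 A, so P_out = 134.90 × 11.833 = 1596.3 W.
All ideal ⇒ P_in = P_out, so I_supply = 1596.3/400 = 3.99 A.

I_supply ≈ 3.99 A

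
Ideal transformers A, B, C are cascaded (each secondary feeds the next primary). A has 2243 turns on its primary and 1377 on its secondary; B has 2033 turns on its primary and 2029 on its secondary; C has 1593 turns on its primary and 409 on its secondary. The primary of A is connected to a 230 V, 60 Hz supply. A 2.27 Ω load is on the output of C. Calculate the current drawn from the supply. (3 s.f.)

I_supply ≈ 2.51 A

Secondary of A: V = 230.00 × 1377/2243 = 141.20 V.
Secondary of B: V = 141.20 × 2029/2033 = 140.92 V.
Secondary of C: V = 140.92 × 409/1593 = 36.181 V.
I_load = 36.181/2.27 = 15.939 A, so P_out = 36.181 × 15.939 = 576.69 W.
All ideal ⇒ P_in = P_out, so I_supply = 576.69/230 = 2.51 A.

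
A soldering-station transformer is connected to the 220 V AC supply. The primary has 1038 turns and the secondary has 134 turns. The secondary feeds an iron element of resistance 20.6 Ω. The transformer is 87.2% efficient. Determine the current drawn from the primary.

I_p ≈ 0.204 A

V_s = 220 × 134/1038 = 28.401 V.
I_s = V_s/R = 28.401/20.6 = 1.3787 A.
P_out = V_s I_s = 28.401 × 1.3787 = 39.156 W.
P_in = P_out/η = 39.156/0.872 = 44.903 W.
I_p = P_in/V_p = 44.903/220 = 0.204 A.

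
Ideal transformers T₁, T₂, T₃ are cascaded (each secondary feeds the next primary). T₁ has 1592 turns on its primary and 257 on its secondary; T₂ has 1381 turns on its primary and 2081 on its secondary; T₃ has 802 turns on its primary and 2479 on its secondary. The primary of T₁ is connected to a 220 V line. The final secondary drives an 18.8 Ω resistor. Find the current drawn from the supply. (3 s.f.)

Secondary of T₁: V = 220.00 × 257/1592 = 35.515 V.
Secondary of T₂: V = 35.515 × 2081/1381 = 53.517 V.
Secondary of T₃: V = 53.517 × 2479/802 = 165.42 V.
I_load = 165.42/18.8 = 8.7990 A, so P_out = 165.42 × 8.7990 = 1455.6 W.
All ideal ⇒ P_in = P_out, so I_supply = 1455.6/220 = 6.62 A.

I_supply ≈ 6.62 A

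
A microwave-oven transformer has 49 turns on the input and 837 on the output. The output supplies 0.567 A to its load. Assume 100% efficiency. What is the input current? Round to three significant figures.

I_in ≈ 9.69 A

For an ideal transformer I_in/I_out = N_out/N_in, so I_in = 0.567 × 837/49 = 9.69 A.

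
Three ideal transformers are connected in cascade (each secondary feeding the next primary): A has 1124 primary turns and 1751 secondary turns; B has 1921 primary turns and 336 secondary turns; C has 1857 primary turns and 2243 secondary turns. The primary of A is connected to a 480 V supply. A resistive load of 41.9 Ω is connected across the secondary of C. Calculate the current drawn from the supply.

I_supply ≈ 1.24 A

After A: V = 480.00 × 1751/1124 = 747.76 V.
After B: V = 747.76 × 336/1921 = 130.79 V.
After C: V = 130.79 × 2243/1857 = 157.98 V.
I_load = 157.98/41.9 = 3.7703 A, so P_out = 157.98 × 3.7703 = 595.62 W.
All ideal ⇒ P_in = P_out, so I_supply = 595.62/480 = 1.24 A.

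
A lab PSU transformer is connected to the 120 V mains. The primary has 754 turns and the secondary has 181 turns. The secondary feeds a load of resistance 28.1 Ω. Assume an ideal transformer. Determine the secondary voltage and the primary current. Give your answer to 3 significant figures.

V_s ≈ 28.8 V, I_p ≈ 0.246 A

V_s = V_p × N_s/N_p = 120 × 181/754 = 28.806 V.
I_s = V_s/R = 28.806/28.1 = 1.0251 A.
I_p = I_s × N_s/N_p = 1.0251 × 181/754 = 0.246 A.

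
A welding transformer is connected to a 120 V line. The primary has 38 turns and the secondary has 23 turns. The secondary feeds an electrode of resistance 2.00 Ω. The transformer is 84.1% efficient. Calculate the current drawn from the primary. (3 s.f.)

I_p ≈ 26.1 A

V_s = 120 × 23/38 = 72.632 V.
I_s = V_s/R = 72.632/2.00 = 36.316 A.
P_out = V_s I_s = 72.632 × 36.316 = 2637.7 W.
P_in = P_out/η = 2637.7/0.841 = 3136.4 W.
I_p = P_in/V_p = 3136.4/120 = 26.1 A.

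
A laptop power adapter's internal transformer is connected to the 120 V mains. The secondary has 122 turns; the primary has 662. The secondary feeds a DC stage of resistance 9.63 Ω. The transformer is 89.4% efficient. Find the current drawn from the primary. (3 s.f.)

I_p ≈ 0.473 A

V_s = 120 × 122/662 = 22.115 V.
I_s = V_s/R = 22.115/9.63 = 2.2964 A.
P_out = V_s I_s = 22.115 × 2.2964 = 50.786 W.
P_in = P_out/η = 50.786/0.894 = 56.807 W.
I_p = P_in/V_p = 56.807/120 = 0.473 A.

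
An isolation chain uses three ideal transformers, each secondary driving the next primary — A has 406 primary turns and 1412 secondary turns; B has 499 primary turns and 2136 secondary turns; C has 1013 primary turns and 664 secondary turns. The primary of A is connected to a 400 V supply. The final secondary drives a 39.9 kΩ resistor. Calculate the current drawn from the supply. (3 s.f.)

After A: V = 400.00 × 1412/406 = 1391.1 V.
After B: V = 1391.1 × 2136/499 = 5954.8 V.
After C: V = 5954.8 × 664/1013 = 3903.3 V.
I_load = 3903.3/39900 = 0.097826 A, so P_out = 3903.3 × 0.097826 = 381.84 W.
All ideal ⇒ P_in = P_out, so I_supply = 381.84/400 = 0.955 A.

I_supply ≈ 0.955 A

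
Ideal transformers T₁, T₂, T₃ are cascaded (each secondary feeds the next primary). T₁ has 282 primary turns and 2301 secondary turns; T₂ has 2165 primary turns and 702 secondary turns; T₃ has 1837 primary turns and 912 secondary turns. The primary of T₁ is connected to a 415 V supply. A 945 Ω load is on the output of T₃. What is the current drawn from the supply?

After T₁: V = 415.00 × 2301/282 = 3386.2 V.
After T₂: V = 3386.2 × 702/2165 = 1098.0 V.
After T₃: V = 1098.0 × 912/1837 = 545.11 V.
I_load = 545.11/945 = 0.57683 A, so P_out = 545.11 × 0.57683 = 314.43 W.
All ideal ⇒ P_in = P_out, so I_supply = 314.43/415 = 0.758 A.

I_supply ≈ 0.758 A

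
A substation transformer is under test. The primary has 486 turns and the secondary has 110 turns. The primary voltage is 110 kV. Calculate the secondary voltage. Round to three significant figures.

V_s ≈ 24900 V

V_s/V_p = N_s/N_p, so V_s = 110000 × 110/486 = 24900 V.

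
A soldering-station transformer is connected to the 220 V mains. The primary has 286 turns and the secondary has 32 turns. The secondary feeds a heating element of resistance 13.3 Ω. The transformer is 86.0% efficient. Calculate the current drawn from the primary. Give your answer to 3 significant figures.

I_p ≈ 0.241 A

V_s = 220 × 32/286 = 24.615 V.
I_s = V_s/R = 24.615/13.3 = 1.8508 A.
P_out = V_s I_s = 24.615 × 1.8508 = 45.558 W.
P_in = P_out/η = 45.558/0.860 = 52.974 W.
I_p = P_in/V_p = 52.974/220 = 0.241 A.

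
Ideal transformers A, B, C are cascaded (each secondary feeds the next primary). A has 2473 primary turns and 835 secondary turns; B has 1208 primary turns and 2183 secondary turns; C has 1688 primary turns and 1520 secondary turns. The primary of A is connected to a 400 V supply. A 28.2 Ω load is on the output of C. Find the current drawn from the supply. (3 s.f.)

I_supply ≈ 4.28 A

Secondary of A: V = 400.00 × 835/2473 = 135.06 V.
Secondary of B: V = 135.06 × 2183/1208 = 244.07 V.
Secondary of C: V = 244.07 × 1520/1688 = 219.78 V.
I_load = 219.78/28.2 = 7.7935 A, so P_out = 219.78 × 7.7935 = 1712.8 W.
All ideal ⇒ P_in = P_out, so I_supply = 1712.8/400 = 4.28 A.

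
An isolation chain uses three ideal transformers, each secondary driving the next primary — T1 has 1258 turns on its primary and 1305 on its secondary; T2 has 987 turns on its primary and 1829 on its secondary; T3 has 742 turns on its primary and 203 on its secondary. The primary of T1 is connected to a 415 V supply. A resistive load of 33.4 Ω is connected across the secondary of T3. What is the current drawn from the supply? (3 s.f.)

Secondary of T1: V = 415.00 × 1305/1258 = 430.50 V.
Secondary of T2: V = 430.50 × 1829/987 = 797.76 V.
Secondary of T3: V = 797.76 × 203/742 = 218.26 V.
I_load = 218.26/33.4 = 6.5346 A, so P_out = 218.26 × 6.5346 = 1426.2 W.
All ideal ⇒ P_in = P_out, so I_supply = 1426.2/415 = 3.44 A.

I_supply ≈ 3.44 A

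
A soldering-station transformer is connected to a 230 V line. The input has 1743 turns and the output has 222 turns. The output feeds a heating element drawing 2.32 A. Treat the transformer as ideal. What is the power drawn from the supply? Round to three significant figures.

P ≈ 68.0 W

I_in = I_out × N_out/N_in = 2.32 × 222/1743 = 0.29549 A.
P = V_in I_in = 230 × 0.29549 = 68.0 W.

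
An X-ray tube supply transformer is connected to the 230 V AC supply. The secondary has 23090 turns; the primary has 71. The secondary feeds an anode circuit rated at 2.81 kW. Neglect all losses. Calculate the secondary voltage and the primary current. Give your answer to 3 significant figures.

V_s ≈ 74800 V, I_p ≈ 12.2 A

V_s = V_p × N_s/N_p = 230 × 23090/71 = 74799 V.
I_s = P/V_s = 2810/74799 = 0.037568 A.
I_p = I_s × N_s/N_p = 0.037568 × 23090/71 = 12.2 A.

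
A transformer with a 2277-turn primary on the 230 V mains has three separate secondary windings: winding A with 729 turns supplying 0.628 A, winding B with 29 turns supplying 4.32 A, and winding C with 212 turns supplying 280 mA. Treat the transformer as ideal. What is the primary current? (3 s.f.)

I_p ≈ 0.282 A

V_A = 230 × 729/2277 = 73.636 V; V_B = 230 × 29/2277 = 2.9293 V; V_C = 230 × 212/2277 = 21.414 V.
P_out = V_A I_A + V_B I_B + V_C I_C = 73.636×0.628 + 2.9293×4.32 + 21.414×0.280 = 46.244 + 12.655 + 5.9960 = 64.894 W.
Ideal ⇒ P_in = P_out, so I_p = P_out/V_p = 64.894/230 = 0.282 A.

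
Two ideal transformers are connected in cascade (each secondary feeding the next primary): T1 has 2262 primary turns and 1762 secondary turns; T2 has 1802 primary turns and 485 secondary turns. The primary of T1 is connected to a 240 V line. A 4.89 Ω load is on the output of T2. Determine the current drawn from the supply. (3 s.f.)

I_supply ≈ 2.16 A

Secondary of T1: V = 240.00 × 1762/2262 = 186.95 V.
Secondary of T2: V = 186.95 × 485/1802 = 50.317 V.
I_load = 50.317/4.89 = 10.290 A, so P_out = 50.317 × 10.290 = 517.74 W.
All ideal ⇒ P_in = P_out, so I_supply = 517.74/240 = 2.16 A.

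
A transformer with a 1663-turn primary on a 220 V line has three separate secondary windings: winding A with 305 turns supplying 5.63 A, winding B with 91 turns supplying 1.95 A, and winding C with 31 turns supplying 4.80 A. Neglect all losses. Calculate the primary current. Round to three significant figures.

V_A = 220 × 305/1663 = 40.349 V; V_B = 220 × 91/1663 = 12.038 V; V_C = 220 × 31/1663 = 4.1010 V.
P_out = V_A I_A + V_B I_B + V_C I_C = 40.349×5.63 + 12.038×1.95 + 4.1010×4.80 = 227.16 + 23.475 + 19.685 = 270.32 W.
Ideal ⇒ P_in = P_out, so I_p = P_out/V_p = 270.32/220 = 1.23 A.

I_p ≈ 1.23 A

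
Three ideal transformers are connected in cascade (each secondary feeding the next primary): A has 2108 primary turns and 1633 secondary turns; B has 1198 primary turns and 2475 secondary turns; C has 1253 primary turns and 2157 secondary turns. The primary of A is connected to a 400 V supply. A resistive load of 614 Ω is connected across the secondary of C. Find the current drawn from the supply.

I_supply ≈ 4.94 A

Secondary of A: V = 400.00 × 1633/2108 = 309.87 V.
Secondary of B: V = 309.87 × 2475/1198 = 640.17 V.
Secondary of C: V = 640.17 × 2157/1253 = 1102.0 V.
I_load = 1102.0/614 = 1.7948 A, so P_out = 1102.0 × 1.7948 = 1978.0 W.
All ideal ⇒ P_in = P_out, so I_supply = 1978.0/400 = 4.94 A.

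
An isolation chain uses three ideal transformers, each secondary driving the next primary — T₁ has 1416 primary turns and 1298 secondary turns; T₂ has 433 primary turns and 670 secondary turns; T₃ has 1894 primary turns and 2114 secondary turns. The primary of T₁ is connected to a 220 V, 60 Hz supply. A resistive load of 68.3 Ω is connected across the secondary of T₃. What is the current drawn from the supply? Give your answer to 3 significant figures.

I_supply ≈ 8.07 A

Secondary of T₁: V = 220.00 × 1298/1416 = 201.67 V.
Secondary of T₂: V = 201.67 × 670/433 = 312.05 V.
Secondary of T₃: V = 312.05 × 2114/1894 = 348.29 V.
I_load = 348.29/68.3 = 5.0995 A, so P_out = 348.29 × 5.0995 = 1776.1 W.
All ideal ⇒ P_in = P_out, so I_supply = 1776.1/220 = 8.07 A.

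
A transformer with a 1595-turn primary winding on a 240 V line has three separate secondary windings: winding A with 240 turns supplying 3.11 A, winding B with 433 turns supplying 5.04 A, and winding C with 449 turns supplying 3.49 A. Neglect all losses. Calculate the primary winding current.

I_p ≈ 2.82 A

V_A = 240 × 240/1595 = 36.113 V; V_B = 240 × 433/1595 = 65.154 V; V_C = 240 × 449/1595 = 67.561 V.
P_out = V_A I_A + V_B I_B + V_C I_C = 36.113×3.11 + 65.154×5.04 + 67.561×3.49 = 112.31 + 328.37 + 235.79 = 676.47 W.
Ideal ⇒ P_in = P_out, so I_p = P_out/V_p = 676.47/240 = 2.82 A.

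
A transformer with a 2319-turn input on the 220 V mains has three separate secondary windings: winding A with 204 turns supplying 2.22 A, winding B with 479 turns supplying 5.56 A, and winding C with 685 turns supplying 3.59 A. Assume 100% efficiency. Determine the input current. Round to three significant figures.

V_A = 220 × 204/2319 = 19.353 V; V_B = 220 × 479/2319 = 45.442 V; V_C = 220 × 685/2319 = 64.985 V.
P_out = V_A I_A + V_B I_B + V_C I_C = 19.353×2.22 + 45.442×5.56 + 64.985×3.59 = 42.964 + 252.66 + 233.30 = 528.92 W.
Ideal ⇒ P_in = P_out, so I_in = P_out/V_in = 528.92/220 = 2.40 A.

I_in ≈ 2.40 A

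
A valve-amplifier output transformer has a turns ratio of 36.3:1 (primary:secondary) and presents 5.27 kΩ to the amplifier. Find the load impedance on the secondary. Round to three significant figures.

Z_s = Z_p/(N_p/N_s)² = 5270/36.3² = 4.00 Ω.

Z_s ≈ 4.00 Ω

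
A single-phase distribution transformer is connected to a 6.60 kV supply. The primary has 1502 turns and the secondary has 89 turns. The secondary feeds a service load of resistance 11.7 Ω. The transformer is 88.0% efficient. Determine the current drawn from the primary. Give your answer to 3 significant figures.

V_s = 6600 × 89/1502 = 391.08 V.
I_s = V_s/R = 391.08/11.7 = 33.426 A.
P_out = V_s I_s = 391.08 × 33.426 = 13072 W.
P_in = P_out/η = 13072/0.880 = 14855 W.
I_p = P_in/V_p = 14855/6600 = 2.25 A.

I_p ≈ 2.25 A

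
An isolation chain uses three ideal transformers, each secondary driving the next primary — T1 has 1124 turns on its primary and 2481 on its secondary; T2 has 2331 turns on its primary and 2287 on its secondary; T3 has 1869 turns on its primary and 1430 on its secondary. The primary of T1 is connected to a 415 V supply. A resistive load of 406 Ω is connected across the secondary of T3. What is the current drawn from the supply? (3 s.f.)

Secondary of T1: V = 415.00 × 2481/1124 = 916.03 V.
Secondary of T2: V = 916.03 × 2287/2331 = 898.74 V.
Secondary of T3: V = 898.74 × 1430/1869 = 687.64 V.
I_load = 687.64/406 = 1.6937 A, so P_out = 687.64 × 1.6937 = 1164.6 W.
All ideal ⇒ P_in = P_out, so I_supply = 1164.6/415 = 2.81 A.

I_supply ≈ 2.81 A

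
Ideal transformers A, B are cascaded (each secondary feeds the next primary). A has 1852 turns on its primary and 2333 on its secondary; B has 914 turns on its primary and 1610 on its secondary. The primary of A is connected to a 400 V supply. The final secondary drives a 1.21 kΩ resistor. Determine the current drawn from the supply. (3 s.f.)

I_supply ≈ 1.63 A

Secondary of A: V = 400.00 × 2333/1852 = 503.89 V.
Secondary of B: V = 503.89 × 1610/914 = 887.59 V.
I_load = 887.59/1210 = 0.73355 A, so P_out = 887.59 × 0.73355 = 651.09 W.
All ideal ⇒ P_in = P_out, so I_supply = 651.09/400 = 1.63 A.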